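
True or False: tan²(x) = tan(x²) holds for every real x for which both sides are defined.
Claim: tan²(x) = tan(x²).
Test a specific point where both sides are defined: x = π/4.
LHS = tan²(x) ≈ 1.0000
RHS = tan(x²) ≈ 0.7092
Since 1.0000 ≠ 0.7092, the equation fails at this point, so it cannot hold for every real x for which both sides are defined.
tan²(x) means (tan x)², squaring the output; tan(x²) squares the input. These are different functions.

Conclusion: False.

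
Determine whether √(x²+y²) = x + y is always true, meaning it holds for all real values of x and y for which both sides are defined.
No, this is NOT an identity.

Claim: √(x²+y²) = x + y.
Test a specific point where both sides are defined: x = 3/2, y = 1.
LHS = √(x²+y²) ≈ 1.8028
RHS = x + y ≈ 2.5000
Since 1.8028 ≠ 2.5000, the equation fails at this point, so it cannot hold for all real values of x and y for which both sides are defined.
(x+y)² = x² + 2xy + y², not x² + y², so the square root does not split this way.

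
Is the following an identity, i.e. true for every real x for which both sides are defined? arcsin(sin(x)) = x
No, this is NOT an identity.

Claim: arcsin(sin(x)) = x.
Test a specific point where both sides are defined: x = 2π/3.
LHS = arcsin(sin(x)) ≈ 1.0472
RHS = x ≈ 2.0944
Since 1.0472 ≠ 2.0944, the equation fails at this point, so it cannot hold for every real x for which both sides are defined.
arcsin only returns values in [-π/2, π/2], so arcsin(sin(x)) = x holds only for x in that interval, not for all real x.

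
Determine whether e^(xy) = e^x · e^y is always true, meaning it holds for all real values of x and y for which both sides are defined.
No, this is NOT an identity.

Claim: e^(xy) = e^x · e^y.
Test a specific point where both sides are defined: x = -2, y = 3/2.
LHS = e^(xy) ≈ 0.0498
RHS = e^x · e^y ≈ 0.6065
Since 0.0498 ≠ 0.6065, the equation fails at this point, so it cannot hold for all real values of x and y for which both sides are defined.
e^x · e^y = e^(x+y), not e^(xy).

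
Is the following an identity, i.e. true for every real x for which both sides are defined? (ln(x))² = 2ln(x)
Claim: (ln(x))² = 2ln(x).
Test a specific point where both sides are defined: x = 2.
LHS = (ln(x))² ≈ 0.4805
RHS = 2ln(x) ≈ 1.3863
Since 0.4805 ≠ 1.3863, the equation fails at this point, so it cannot hold for every real x for which both sides are defined.
2ln(x) equals ln(x²), which is not the same as (ln x)².

Conclusion: No, this is NOT an identity.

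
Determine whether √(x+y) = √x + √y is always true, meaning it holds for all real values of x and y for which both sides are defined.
No, this is NOT an identity.

Claim: √(x+y) = √x + √y.
Test a specific point where both sides are defined: x = 5, y = 1/2.
LHS = √(x+y) ≈ 2.3452
RHS = √x + √y ≈ 2.9432
Since 2.3452 ≠ 2.9432, the equation fails at this point, so it cannot hold for all real values of x and y for which both sides are defined.
Squaring the right side gives x + 2√(xy) + y, not x + y.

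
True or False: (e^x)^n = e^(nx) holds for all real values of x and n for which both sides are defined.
Claim: (e^x)^n = e^(nx).
Reasoning: e^x is a positive real number, and for a positive base B and real exponent n, B^n = e^(n·ln B). With B = e^x, ln B = x, so (e^x)^n = e^(n·x).
So the two sides agree for all real values of x and n for which both sides are defined.

Conclusion: True.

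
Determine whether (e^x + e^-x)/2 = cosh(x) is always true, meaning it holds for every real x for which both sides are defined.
Claim: (e^x + e^-x)/2 = cosh(x).
Reasoning: This is exactly the definition of the hyperbolic cosine: cosh(x) := (e^x + e^-x)/2.
So the two sides agree for every real x for which both sides are defined.

Conclusion: Yes, this is an identity.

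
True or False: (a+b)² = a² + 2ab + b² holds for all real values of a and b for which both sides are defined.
Claim: (a+b)² = a² + 2ab + b².
Reasoning: Expand: (a+b)² = (a+b)(a+b) = a·a + a·b + b·a + b·b = a² + 2ab + b².
So the two sides agree for all real values of a and b for which both sides are defined.

Conclusion: True.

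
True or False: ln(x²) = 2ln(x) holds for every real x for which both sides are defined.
True.

Claim: ln(x²) = 2ln(x).
Reasoning: The right side requires x > 0. For x > 0, x² = (e^(ln x))² = e^(2ln x), so ln(x²) = 2ln(x). (For x < 0 the right side is undefined, so those values are outside the claim.)
So the two sides agree for every real x for which both sides are defined.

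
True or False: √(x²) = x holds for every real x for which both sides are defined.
Claim: √(x²) = x.
Test a specific point where both sides are defined: x = -3.
LHS = √(x²) ≈ 3.0000
RHS = x ≈ -3.0000
Since 3.0000 ≠ -3.0000, the equation fails at this point, so it cannot hold for every real x for which both sides are defined.
√(x²) = |x|, which differs from x whenever x < 0 (both sides are defined for every real x).

Conclusion: False.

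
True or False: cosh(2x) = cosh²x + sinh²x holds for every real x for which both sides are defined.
Claim: cosh(2x) = cosh²x + sinh²x.
Reasoning: cosh²x = (e^(2x) + 2 + e^(-2x))/4 and sinh²x = (e^(2x) - 2 + e^(-2x))/4. Adding gives (2e^(2x) + 2e^(-2x))/4 = (e^(2x) + e^(-2x))/2 = cosh(2x).
So the two sides agree for every real x for which both sides are defined.

Conclusion: True.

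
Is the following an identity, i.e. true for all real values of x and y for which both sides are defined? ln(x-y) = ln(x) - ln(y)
Claim: ln(x-y) = ln(x) - ln(y).
Test a specific point where both sides are defined: x = 3, y = 2.
LHS = ln(x-y) ≈ 0.0000
RHS = ln(x) - ln(y) ≈ 0.4055
Since 0.0000 ≠ 0.4055, the equation fails at this point, so it cannot hold for all real values of x and y for which both sides are defined.
ln(x) - ln(y) = ln(x/y), not ln(x-y).

Conclusion: No, this is NOT an identity.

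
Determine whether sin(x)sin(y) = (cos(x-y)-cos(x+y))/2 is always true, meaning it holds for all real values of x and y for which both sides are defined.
Yes, this is an identity.

Claim: sin(x)sin(y) = (cos(x-y)-cos(x+y))/2.
Reasoning: cos(x-y) = cos(x)cos(y) + sin(x)sin(y) and cos(x+y) = cos(x)cos(y) - sin(x)sin(y). Subtracting, cos(x-y) - cos(x+y) = 2sin(x)sin(y); divide by 2.
So the two sides agree for all real values of x and y for which both sides are defined.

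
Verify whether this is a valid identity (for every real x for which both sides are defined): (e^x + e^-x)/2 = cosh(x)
Yes, this is an identity.

Claim: (e^x + e^-x)/2 = cosh(x).
Reasoning: This is exactly the definition of the hyperbolic cosine: cosh(x) := (e^x + e^-x)/2.
So the two sides agree for every real x for which both sides are defined.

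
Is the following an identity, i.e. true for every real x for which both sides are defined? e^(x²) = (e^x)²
Claim: e^(x²) = (e^x)².
Test a specific point where both sides are defined: x = 1.
LHS = e^(x²) ≈ 2.7183
RHS = (e^x)² ≈ 7.3891
Since 2.7183 ≠ 7.3891, the equation fails at this point, so it cannot hold for every real x for which both sides are defined.
(e^x)² = e^(2x), and 2x ≠ x² in general.

Conclusion: No, this is NOT an identity.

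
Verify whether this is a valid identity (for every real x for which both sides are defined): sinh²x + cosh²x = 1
Claim: sinh²x + cosh²x = 1.
Test a specific point where both sides are defined: x = 1/2.
LHS = sinh²x + cosh²x ≈ 1.5431
RHS = 1 ≈ 1.0000
Since 1.5431 ≠ 1.0000, the equation fails at this point, so it cannot hold for every real x for which both sides are defined.
The correct hyperbolic identity is cosh²x - sinh²x = 1 (a difference); the sum sinh²x + cosh²x equals cosh(2x).

Conclusion: No, this is NOT an identity.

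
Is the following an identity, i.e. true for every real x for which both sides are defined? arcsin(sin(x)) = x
No, this is NOT an identity.

Claim: arcsin(sin(x)) = x.
Test a specific point where both sides are defined: x = 3π/4.
LHS = arcsin(sin(x)) ≈ 0.7854
RHS = x ≈ 2.3562
Since 0.7854 ≠ 2.3562, the equation fails at this point, so it cannot hold for every real x for which both sides are defined.
arcsin only returns values in [-π/2, π/2], so arcsin(sin(x)) = x holds only for x in that interval, not for all real x.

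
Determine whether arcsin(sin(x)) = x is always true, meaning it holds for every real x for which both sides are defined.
Claim: arcsin(sin(x)) = x.
Test a specific point where both sides are defined: x = π.
LHS = arcsin(sin(x)) ≈ 0.0000
RHS = x ≈ 3.1416
Since 0.0000 ≠ 3.1416, the equation fails at this point, so it cannot hold for every real x for which both sides are defined.
arcsin only returns values in [-π/2, π/2], so arcsin(sin(x)) = x holds only for x in that interval, not for all real x.

Conclusion: No, this is NOT an identity.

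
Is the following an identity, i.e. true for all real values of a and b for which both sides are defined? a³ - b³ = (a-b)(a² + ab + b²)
Claim: a³ - b³ = (a-b)(a² + ab + b²).
Reasoning: Expand the right side: (a-b)(a² + ab + b²) = a³ + a²b + ab² - a²b - ab² - b³ = a³ - b³ (the middle terms cancel in pairs).
So the two sides agree for all real values of a and b for which both sides are defined.

Conclusion: Yes, this is an identity.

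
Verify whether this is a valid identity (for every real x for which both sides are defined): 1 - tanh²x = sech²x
Claim: 1 - tanh²x = sech²x.
Reasoning: Divide cosh²x - sinh²x = 1 through by cosh²x (never zero): 1 - tanh²x = 1/cosh²x = sech²x.
So the two sides agree for every real x for which both sides are defined.

Conclusion: Yes, this is an identity.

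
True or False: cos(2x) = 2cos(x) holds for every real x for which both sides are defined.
Claim: cos(2x) = 2cos(x).
Test a specific point where both sides are defined: x = 3π/4.
LHS = cos(2x) ≈ 0.0000
RHS = 2cos(x) ≈ -1.4142
Since 0.0000 ≠ -1.4142, the equation fails at this point, so it cannot hold for every real x for which both sides are defined.
The correct double-angle formula is cos(2x) = cos²x - sin²x.

Conclusion: False.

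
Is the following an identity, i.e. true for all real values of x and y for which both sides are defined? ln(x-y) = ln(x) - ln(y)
Claim: ln(x-y) = ln(x) - ln(y).
Test a specific point where both sides are defined: x = 4, y = 3.
LHS = ln(x-y) ≈ 0.0000
RHS = ln(x) - ln(y) ≈ 0.2877
Since 0.0000 ≠ 0.2877, the equation fails at this point, so it cannot hold for all real values of x and y for which both sides are defined.
ln(x) - ln(y) = ln(x/y), not ln(x-y).

Conclusion: No, this is NOT an identity.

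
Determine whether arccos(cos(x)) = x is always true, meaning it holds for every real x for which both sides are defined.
Claim: arccos(cos(x)) = x.
Test a specific point where both sides are defined: x = -π/2.
LHS = arccos(cos(x)) ≈ 1.5708
RHS = x ≈ -1.5708
Since 1.5708 ≠ -1.5708, the equation fails at this point, so it cannot hold for every real x for which both sides are defined.
arccos only returns values in [0, π], so arccos(cos(x)) = x holds only for x in that interval, not for all real x.

Conclusion: No, this is NOT an identity.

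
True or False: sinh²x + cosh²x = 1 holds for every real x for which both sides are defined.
False.

Claim: sinh²x + cosh²x = 1.
Test a specific point where both sides are defined: x = 3.
LHS = sinh²x + cosh²x ≈ 201.7156
RHS = 1 ≈ 1.0000
Since 201.7156 ≠ 1.0000, the equation fails at this point, so it cannot hold for every real x for which both sides are defined.
The correct hyperbolic identity is cosh²x - sinh²x = 1 (a difference); the sum sinh²x + cosh²x equals cosh(2x).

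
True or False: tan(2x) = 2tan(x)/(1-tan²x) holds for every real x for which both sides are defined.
True.

Claim: tan(2x) = 2tan(x)/(1-tan²x).
Reasoning: tan(2x) = sin(2x)/cos(2x) = 2sin(x)cos(x) / (cos²x - sin²x). Divide numerator and denominator by cos²x: 2tan(x) / (1 - tan²x).
So the two sides agree for every real x for which both sides are defined.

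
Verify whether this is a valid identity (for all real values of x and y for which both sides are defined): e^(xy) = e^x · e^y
Claim: e^(xy) = e^x · e^y.
Test a specific point where both sides are defined: x = -1, y = 3/2.
LHS = e^(xy) ≈ 0.2231
RHS = e^x · e^y ≈ 1.6487
Since 0.2231 ≠ 1.6487, the equation fails at this point, so it cannot hold for all real values of x and y for which both sides are defined.
e^x · e^y = e^(x+y), not e^(xy).

Conclusion: No, this is NOT an identity.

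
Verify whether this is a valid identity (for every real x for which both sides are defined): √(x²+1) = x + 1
Claim: √(x²+1) = x + 1.
Test a specific point where both sides are defined: x = -1.
LHS = √(x²+1) ≈ 1.4142
RHS = x + 1 ≈ 0.0000
Since 1.4142 ≠ 0.0000, the equation fails at this point, so it cannot hold for every real x for which both sides are defined.
(x+1)² = x² + 2x + 1 ≠ x² + 1 unless x = 0.

Conclusion: No, this is NOT an identity.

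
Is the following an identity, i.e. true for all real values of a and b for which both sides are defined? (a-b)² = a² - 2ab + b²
Yes, this is an identity.

Claim: (a-b)² = a² - 2ab + b².
Reasoning: Expand: (a-b)² = (a-b)(a-b) = a·a - a·b - b·a + b·b = a² - 2ab + b².
So the two sides agree for all real values of a and b for which both sides are defined.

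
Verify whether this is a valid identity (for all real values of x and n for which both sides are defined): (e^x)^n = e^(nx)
Claim: (e^x)^n = e^(nx).
Reasoning: e^x is a positive real number, and for a positive base B and real exponent n, B^n = e^(n·ln B). With B = e^x, ln B = x, so (e^x)^n = e^(n·x).
So the two sides agree for all real values of x and n for which both sides are defined.

Conclusion: Yes, this is an identity.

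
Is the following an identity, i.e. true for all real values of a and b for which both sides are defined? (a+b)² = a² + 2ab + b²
Yes, this is an identity.

Claim: (a+b)² = a² + 2ab + b².
Reasoning: Expand: (a+b)² = (a+b)(a+b) = a·a + a·b + b·a + b·b = a² + 2ab + b².
So the two sides agree for all real values of a and b for which both sides are defined.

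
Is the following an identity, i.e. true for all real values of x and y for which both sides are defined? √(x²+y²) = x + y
Claim: √(x²+y²) = x + y.
Test a specific point where both sides are defined: x = 1/2, y = -1.
LHS = √(x²+y²) ≈ 1.1180
RHS = x + y ≈ -0.5000
Since 1.1180 ≠ -0.5000, the equation fails at this point, so it cannot hold for all real values of x and y for which both sides are defined.
(x+y)² = x² + 2xy + y², not x² + y², so the square root does not split this way.

Conclusion: No, this is NOT an identity.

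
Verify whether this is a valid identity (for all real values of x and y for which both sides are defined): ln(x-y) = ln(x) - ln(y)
Claim: ln(x-y) = ln(x) - ln(y).
Test a specific point where both sides are defined: x = 5, y = 3/2.
LHS = ln(x-y) ≈ 1.2528
RHS = ln(x) - ln(y) ≈ 1.2040
Since 1.2528 ≠ 1.2040, the equation fails at this point, so it cannot hold for all real values of x and y for which both sides are defined.
ln(x) - ln(y) = ln(x/y), not ln(x-y).

Conclusion: No, this is NOT an identity.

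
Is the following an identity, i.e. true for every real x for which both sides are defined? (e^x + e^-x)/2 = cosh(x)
Claim: (e^x + e^-x)/2 = cosh(x).
Reasoning: This is exactly the definition of the hyperbolic cosine: cosh(x) := (e^x + e^-x)/2.
So the two sides agree for every real x for which both sides are defined.

Conclusion: Yes, this is an identity.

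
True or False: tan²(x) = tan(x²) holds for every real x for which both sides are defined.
Claim: tan²(x) = tan(x²).
Test a specific point where both sides are defined: x = π/4.
LHS = tan²(x) ≈ 1.0000
RHS = tan(x²) ≈ 0.7092
Since 1.0000 ≠ 0.7092, the equation fails at this point, so it cannot hold for every real x for which both sides are defined.
tan²(x) means (tan x)², squaring the output; tan(x²) squares the input. These are different functions.

Conclusion: False.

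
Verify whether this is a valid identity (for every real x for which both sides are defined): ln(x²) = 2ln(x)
Yes, this is an identity.

Claim: ln(x²) = 2ln(x).
Reasoning: The right side requires x > 0. For x > 0, x² = (e^(ln x))² = e^(2ln x), so ln(x²) = 2ln(x). (For x < 0 the right side is undefined, so those values are outside the claim.)
So the two sides agree for every real x for which both sides are defined.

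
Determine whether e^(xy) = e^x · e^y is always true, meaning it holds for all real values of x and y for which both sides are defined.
No, this is NOT an identity.

Claim: e^(xy) = e^x · e^y.
Test a specific point where both sides are defined: x = 4, y = 3/2.
LHS = e^(xy) ≈ 403.4288
RHS = e^x · e^y ≈ 244.6919
Since 403.4288 ≠ 244.6919, the equation fails at this point, so it cannot hold for all real values of x and y for which both sides are defined.
e^x · e^y = e^(x+y), not e^(xy).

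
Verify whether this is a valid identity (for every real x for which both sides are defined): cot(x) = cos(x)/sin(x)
Yes, this is an identity.

Claim: cot(x) = cos(x)/sin(x).
Reasoning: cot(x) is defined as 1/tan(x) = 1/(sin(x)/cos(x)) = cos(x)/sin(x), wherever sin(x) ≠ 0.
So the two sides agree for every real x for which both sides are defined.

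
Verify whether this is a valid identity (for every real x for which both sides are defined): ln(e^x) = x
Claim: ln(e^x) = x.
Reasoning: ln is the inverse of the exponential: ln(e^x) asks for the exponent p with e^p = e^x, and since e^p is one-to-one that exponent is p = x.
So the two sides agree for every real x for which both sides are defined.

Conclusion: Yes, this is an identity.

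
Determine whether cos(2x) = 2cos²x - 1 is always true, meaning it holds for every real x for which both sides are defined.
Claim: cos(2x) = 2cos²x - 1.
Reasoning: cos(2x) = cos²x - sin²x. Replace sin²x by 1 - cos²x: cos²x - (1 - cos²x) = 2cos²x - 1.
So the two sides agree for every real x for which both sides are defined.

Conclusion: Yes, this is an identity.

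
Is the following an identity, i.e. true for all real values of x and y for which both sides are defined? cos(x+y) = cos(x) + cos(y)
Claim: cos(x+y) = cos(x) + cos(y).
Test a specific point where both sides are defined: x = π/3, y = π/2.
LHS = cos(x+y) ≈ -0.8660
RHS = cos(x) + cos(y) ≈ 0.5000
Since -0.8660 ≠ 0.5000, the equation fails at this point, so it cannot hold for all real values of x and y for which both sides are defined.
The correct expansion is cos(x+y) = cos(x)cos(y) - sin(x)sin(y); cosine is not additive.

Conclusion: No, this is NOT an identity.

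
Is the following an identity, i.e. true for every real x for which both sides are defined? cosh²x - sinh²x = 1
Claim: cosh²x - sinh²x = 1.
Reasoning: With cosh(x) = (e^x + e^-x)/2 and sinh(x) = (e^x - e^-x)/2: cosh²x = (e^(2x) + 2 + e^(-2x))/4 and sinh²x = (e^(2x) - 2 + e^(-2x))/4. Subtracting leaves 4/4 = 1.
So the two sides agree for every real x for which both sides are defined.

Conclusion: Yes, this is an identity.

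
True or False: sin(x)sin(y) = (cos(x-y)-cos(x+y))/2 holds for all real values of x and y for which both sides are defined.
True.

Claim: sin(x)sin(y) = (cos(x-y)-cos(x+y))/2.
Reasoning: cos(x-y) = cos(x)cos(y) + sin(x)sin(y) and cos(x+y) = cos(x)cos(y) - sin(x)sin(y). Subtracting, cos(x-y) - cos(x+y) = 2sin(x)sin(y); divide by 2.
So the two sides agree for all real values of x and y for which both sides are defined.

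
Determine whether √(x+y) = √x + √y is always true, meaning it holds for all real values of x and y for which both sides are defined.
Claim: √(x+y) = √x + √y.
Test a specific point where both sides are defined: x = 3, y = 5.
LHS = √(x+y) ≈ 2.8284
RHS = √x + √y ≈ 3.9681
Since 2.8284 ≠ 3.9681, the equation fails at this point, so it cannot hold for all real values of x and y for which both sides are defined.
Squaring the right side gives x + 2√(xy) + y, not x + y.

Conclusion: No, this is NOT an identity.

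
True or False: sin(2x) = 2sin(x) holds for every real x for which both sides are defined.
Claim: sin(2x) = 2sin(x).
Test a specific point where both sides are defined: x = -π/2.
LHS = sin(2x) ≈ 0.0000
RHS = 2sin(x) ≈ -2.0000
Since 0.0000 ≠ -2.0000, the equation fails at this point, so it cannot hold for every real x for which both sides are defined.
The correct double-angle formula is sin(2x) = 2sin(x)cos(x).

Conclusion: False.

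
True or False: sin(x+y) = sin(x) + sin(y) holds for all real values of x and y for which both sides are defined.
False.

Claim: sin(x+y) = sin(x) + sin(y).
Test a specific point where both sides are defined: x = 3π/4, y = π/4.
LHS = sin(x+y) ≈ 0.0000
RHS = sin(x) + sin(y) ≈ 1.4142
Since 0.0000 ≠ 1.4142, the equation fails at this point, so it cannot hold for all real values of x and y for which both sides are defined.
The correct expansion is sin(x+y) = sin(x)cos(y) + cos(x)sin(y); sine is not additive.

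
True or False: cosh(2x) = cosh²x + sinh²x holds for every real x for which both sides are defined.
Claim: cosh(2x) = cosh²x + sinh²x.
Reasoning: cosh²x = (e^(2x) + 2 + e^(-2x))/4 and sinh²x = (e^(2x) - 2 + e^(-2x))/4. Adding gives (2e^(2x) + 2e^(-2x))/4 = (e^(2x) + e^(-2x))/2 = cosh(2x).
So the two sides agree for every real x for which both sides are defined.

Conclusion: True.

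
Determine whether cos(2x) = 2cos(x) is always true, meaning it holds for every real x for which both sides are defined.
No, this is NOT an identity.

Claim: cos(2x) = 2cos(x).
Test a specific point where both sides are defined: x = 3π/4.
LHS = cos(2x) ≈ 0.0000
RHS = 2cos(x) ≈ -1.4142
Since 0.0000 ≠ -1.4142, the equation fails at this point, so it cannot hold for every real x for which both sides are defined.
The correct double-angle formula is cos(2x) = cos²x - sin²x.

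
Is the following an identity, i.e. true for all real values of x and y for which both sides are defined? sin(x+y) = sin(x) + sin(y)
Claim: sin(x+y) = sin(x) + sin(y).
Test a specific point where both sides are defined: x = π/6, y = π/3.
LHS = sin(x+y) ≈ 1.0000
RHS = sin(x) + sin(y) ≈ 1.3660
Since 1.0000 ≠ 1.3660, the equation fails at this point, so it cannot hold for all real values of x and y for which both sides are defined.
The correct expansion is sin(x+y) = sin(x)cos(y) + cos(x)sin(y); sine is not additive.

Conclusion: No, this is NOT an identity.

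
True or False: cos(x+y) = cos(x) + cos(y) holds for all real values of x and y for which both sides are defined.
False.

Claim: cos(x+y) = cos(x) + cos(y).
Test a specific point where both sides are defined: x = π/6, y = π/2.
LHS = cos(x+y) ≈ -0.5000
RHS = cos(x) + cos(y) ≈ 0.8660
Since -0.5000 ≠ 0.8660, the equation fails at this point, so it cannot hold for all real values of x and y for which both sides are defined.
The correct expansion is cos(x+y) = cos(x)cos(y) - sin(x)sin(y); cosine is not additive.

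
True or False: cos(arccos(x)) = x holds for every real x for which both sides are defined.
Claim: cos(arccos(x)) = x.
Reasoning: For -1 ≤ x ≤ 1 (where arccos is defined), arccos(x) is by definition an angle whose cosine equals x. Taking the cosine of that angle returns x. (Note the other order, arccos(cos x) = x, is NOT an identity.)
So the two sides agree for every real x for which both sides are defined.

Conclusion: True.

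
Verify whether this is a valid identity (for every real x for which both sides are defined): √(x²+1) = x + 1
Claim: √(x²+1) = x + 1.
Test a specific point where both sides are defined: x = 1/2.
LHS = √(x²+1) ≈ 1.1180
RHS = x + 1 ≈ 1.5000
Since 1.1180 ≠ 1.5000, the equation fails at this point, so it cannot hold for every real x for which both sides are defined.
(x+1)² = x² + 2x + 1 ≠ x² + 1 unless x = 0.

Conclusion: No, this is NOT an identity.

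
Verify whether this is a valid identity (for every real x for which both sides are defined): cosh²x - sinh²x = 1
Claim: cosh²x - sinh²x = 1.
Reasoning: With cosh(x) = (e^x + e^-x)/2 and sinh(x) = (e^x - e^-x)/2: cosh²x = (e^(2x) + 2 + e^(-2x))/4 and sinh²x = (e^(2x) - 2 + e^(-2x))/4. Subtracting leaves 4/4 = 1.
So the two sides agree for every real x for which both sides are defined.

Conclusion: Yes, this is an identity.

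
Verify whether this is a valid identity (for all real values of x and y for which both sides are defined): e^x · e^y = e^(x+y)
Yes, this is an identity.

Claim: e^x · e^y = e^(x+y).
Reasoning: This is the law of exponents for a common base: multiplying powers adds exponents. E.g. from the series, (Σ x^j/j!)(Σ y^k/k!) = Σ_m (Σ_{j+k=m} x^j y^k/(j!k!)) = Σ_m (x+y)^m/m! by the binomial theorem.
So the two sides agree for all real values of x and y for which both sides are defined.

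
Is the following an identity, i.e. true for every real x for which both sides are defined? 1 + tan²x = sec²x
Claim: 1 + tan²x = sec²x.
Reasoning: Start from sin²x + cos²x = 1 and divide every term by cos²x (allowed wherever tan x and sec x are defined): tan²x + 1 = 1/cos²x = sec²x.
So the two sides agree for every real x for which both sides are defined.

Conclusion: Yes, this is an identity.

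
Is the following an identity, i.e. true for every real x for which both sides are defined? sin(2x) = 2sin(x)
Claim: sin(2x) = 2sin(x).
Test a specific point where both sides are defined: x = 3π/4.
LHS = sin(2x) ≈ -1.0000
RHS = 2sin(x) ≈ 1.4142
Since -1.0000 ≠ 1.4142, the equation fails at this point, so it cannot hold for every real x for which both sides are defined.
The correct double-angle formula is sin(2x) = 2sin(x)cos(x).

Conclusion: No, this is NOT an identity.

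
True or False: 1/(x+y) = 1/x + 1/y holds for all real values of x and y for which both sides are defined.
False.

Claim: 1/(x+y) = 1/x + 1/y.
Test a specific point where both sides are defined: x = 3, y = 4.
LHS = 1/(x+y) ≈ 0.1429
RHS = 1/x + 1/y ≈ 0.5833
Since 0.1429 ≠ 0.5833, the equation fails at this point, so it cannot hold for all real values of x and y for which both sides are defined.
1/x + 1/y = (x+y)/(xy), which is not 1/(x+y).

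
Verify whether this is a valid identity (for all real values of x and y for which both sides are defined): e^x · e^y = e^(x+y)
Yes, this is an identity.

Claim: e^x · e^y = e^(x+y).
Reasoning: This is the law of exponents for a common base: multiplying powers adds exponents. E.g. from the series, (Σ x^j/j!)(Σ y^k/k!) = Σ_m (Σ_{j+k=m} x^j y^k/(j!k!)) = Σ_m (x+y)^m/m! by the binomial theorem.
So the two sides agree for all real values of x and y for which both sides are defined.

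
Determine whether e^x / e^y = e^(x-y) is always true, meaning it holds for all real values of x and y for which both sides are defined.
Claim: e^x / e^y = e^(x-y).
Reasoning: 1/e^y = e^(-y), so e^x / e^y = e^x · e^(-y) = e^(x + (-y)) = e^(x-y) by the product rule for exponents.
So the two sides agree for all real values of x and y for which both sides are defined.

Conclusion: Yes, this is an identity.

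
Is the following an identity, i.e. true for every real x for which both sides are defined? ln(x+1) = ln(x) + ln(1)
No, this is NOT an identity.

Claim: ln(x+1) = ln(x) + ln(1).
Test a specific point where both sides are defined: x = 3/2.
LHS = ln(x+1) ≈ 0.9163
RHS = ln(x) + ln(1) ≈ 0.4055
Since 0.9163 ≠ 0.4055, the equation fails at this point, so it cannot hold for every real x for which both sides are defined.
ln(1) = 0, so the right side is just ln(x), which differs from ln(x+1).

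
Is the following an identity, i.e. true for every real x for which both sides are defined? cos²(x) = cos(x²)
Claim: cos²(x) = cos(x²).
Test a specific point where both sides are defined: x = π.
LHS = cos²(x) ≈ 1.0000
RHS = cos(x²) ≈ -0.9027
Since 1.0000 ≠ -0.9027, the equation fails at this point, so it cannot hold for every real x for which both sides are defined.
cos²(x) means (cos x)², squaring the output; cos(x²) squares the input. These are different functions.

Conclusion: No, this is NOT an identity.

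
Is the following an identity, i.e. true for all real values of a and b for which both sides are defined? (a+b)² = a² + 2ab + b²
Yes, this is an identity.

Claim: (a+b)² = a² + 2ab + b².
Reasoning: Expand: (a+b)² = (a+b)(a+b) = a·a + a·b + b·a + b·b = a² + 2ab + b².
So the two sides agree for all real values of a and b for which both sides are defined.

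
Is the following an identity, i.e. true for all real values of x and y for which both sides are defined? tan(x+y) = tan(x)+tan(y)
Claim: tan(x+y) = tan(x)+tan(y).
Test a specific point where both sides are defined: x = 2π/3, y = 2π/3.
LHS = tan(x+y) ≈ 1.7321
RHS = tan(x)+tan(y) ≈ -3.4641
Since 1.7321 ≠ -3.4641, the equation fails at this point, so it cannot hold for all real values of x and y for which both sides are defined.
The correct formula is tan(x+y) = (tan(x) + tan(y))/(1 - tan(x)tan(y)).

Conclusion: No, this is NOT an identity.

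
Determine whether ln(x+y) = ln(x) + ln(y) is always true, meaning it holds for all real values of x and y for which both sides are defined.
Claim: ln(x+y) = ln(x) + ln(y).
Test a specific point where both sides are defined: x = 1/2, y = 1/2.
LHS = ln(x+y) ≈ 0.0000
RHS = ln(x) + ln(y) ≈ -1.3863
Since 0.0000 ≠ -1.3863, the equation fails at this point, so it cannot hold for all real values of x and y for which both sides are defined.
ln(x) + ln(y) = ln(xy), not ln(x+y).

Conclusion: No, this is NOT an identity.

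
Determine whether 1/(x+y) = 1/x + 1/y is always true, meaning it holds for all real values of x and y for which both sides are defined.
No, this is NOT an identity.

Claim: 1/(x+y) = 1/x + 1/y.
Test a specific point where both sides are defined: x = 3/2, y = 5.
LHS = 1/(x+y) ≈ 0.1538
RHS = 1/x + 1/y ≈ 0.8667
Since 0.1538 ≠ 0.8667, the equation fails at this point, so it cannot hold for all real values of x and y for which both sides are defined.
1/x + 1/y = (x+y)/(xy), which is not 1/(x+y).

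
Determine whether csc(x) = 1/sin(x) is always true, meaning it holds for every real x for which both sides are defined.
Yes, this is an identity.

Claim: csc(x) = 1/sin(x).
Reasoning: csc(x) is by definition the reciprocal of sin(x), wherever sin(x) ≠ 0.
So the two sides agree for every real x for which both sides are defined.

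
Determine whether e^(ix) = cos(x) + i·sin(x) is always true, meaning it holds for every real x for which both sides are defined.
Claim: e^(ix) = cos(x) + i·sin(x).
Reasoning: Euler's formula. Expand e^(ix) = Σ (ix)^k / k!. Since i² = -1, the even-k terms are Σ (-1)^m x^(2m)/(2m)! = cos(x) and the odd-k terms are i · Σ (-1)^m x^(2m+1)/(2m+1)! = i·sin(x).
So the two sides agree for every real x for which both sides are defined.

Conclusion: Yes, this is an identity.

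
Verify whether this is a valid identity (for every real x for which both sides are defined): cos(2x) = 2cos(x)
No, this is NOT an identity.

Claim: cos(2x) = 2cos(x).
Test a specific point where both sides are defined: x = -π/2.
LHS = cos(2x) ≈ -1.0000
RHS = 2cos(x) ≈ 0.0000
Since -1.0000 ≠ 0.0000, the equation fails at this point, so it cannot hold for every real x for which both sides are defined.
The correct double-angle formula is cos(2x) = cos²x - sin²x.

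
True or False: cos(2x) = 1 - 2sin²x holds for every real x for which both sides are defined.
True.

Claim: cos(2x) = 1 - 2sin²x.
Reasoning: cos(2x) = cos²x - sin²x. Replace cos²x by 1 - sin²x: (1 - sin²x) - sin²x = 1 - 2sin²x.
So the two sides agree for every real x for which both sides are defined.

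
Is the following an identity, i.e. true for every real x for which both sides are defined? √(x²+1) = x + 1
Claim: √(x²+1) = x + 1.
Test a specific point where both sides are defined: x = -2.
LHS = √(x²+1) ≈ 2.2361
RHS = x + 1 ≈ -1.0000
Since 2.2361 ≠ -1.0000, the equation fails at this point, so it cannot hold for every real x for which both sides are defined.
(x+1)² = x² + 2x + 1 ≠ x² + 1 unless x = 0.

Conclusion: No, this is NOT an identity.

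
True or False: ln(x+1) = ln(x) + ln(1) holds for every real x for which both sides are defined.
False.

Claim: ln(x+1) = ln(x) + ln(1).
Test a specific point where both sides are defined: x = 2.
LHS = ln(x+1) ≈ 1.0986
RHS = ln(x) + ln(1) ≈ 0.6931
Since 1.0986 ≠ 0.6931, the equation fails at this point, so it cannot hold for every real x for which both sides are defined.
ln(1) = 0, so the right side is just ln(x), which differs from ln(x+1).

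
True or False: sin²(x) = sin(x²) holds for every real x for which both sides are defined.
Claim: sin²(x) = sin(x²).
Test a specific point where both sides are defined: x = -π/4.
LHS = sin²(x) ≈ 0.5000
RHS = sin(x²) ≈ 0.5785
Since 0.5000 ≠ 0.5785, the equation fails at this point, so it cannot hold for every real x for which both sides are defined.
sin²(x) means (sin x)², squaring the output; sin(x²) squares the input. These are different functions.

Conclusion: False.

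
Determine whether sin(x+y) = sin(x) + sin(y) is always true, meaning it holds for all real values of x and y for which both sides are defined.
No, this is NOT an identity.

Claim: sin(x+y) = sin(x) + sin(y).
Test a specific point where both sides are defined: x = π/2, y = π.
LHS = sin(x+y) ≈ -1.0000
RHS = sin(x) + sin(y) ≈ 1.0000
Since -1.0000 ≠ 1.0000, the equation fails at this point, so it cannot hold for all real values of x and y for which both sides are defined.
The correct expansion is sin(x+y) = sin(x)cos(y) + cos(x)sin(y); sine is not additive.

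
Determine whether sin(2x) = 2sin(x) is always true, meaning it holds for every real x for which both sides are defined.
Claim: sin(2x) = 2sin(x).
Test a specific point where both sides are defined: x = 3π/4.
LHS = sin(2x) ≈ -1.0000
RHS = 2sin(x) ≈ 1.4142
Since -1.0000 ≠ 1.4142, the equation fails at this point, so it cannot hold for every real x for which both sides are defined.
The correct double-angle formula is sin(2x) = 2sin(x)cos(x).

Conclusion: No, this is NOT an identity.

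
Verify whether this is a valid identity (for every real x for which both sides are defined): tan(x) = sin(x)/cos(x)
Yes, this is an identity.

Claim: tan(x) = sin(x)/cos(x).
Reasoning: For an angle x whose terminal point on the unit circle is (cos x, sin x), tan(x) is defined as the ratio (second coordinate)/(first coordinate) = sin(x)/cos(x), wherever cos(x) ≠ 0.
So the two sides agree for every real x for which both sides are defined.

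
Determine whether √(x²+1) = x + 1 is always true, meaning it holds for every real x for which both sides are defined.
No, this is NOT an identity.

Claim: √(x²+1) = x + 1.
Test a specific point where both sides are defined: x = 1/2.
LHS = √(x²+1) ≈ 1.1180
RHS = x + 1 ≈ 1.5000
Since 1.1180 ≠ 1.5000, the equation fails at this point, so it cannot hold for every real x for which both sides are defined.
(x+1)² = x² + 2x + 1 ≠ x² + 1 unless x = 0.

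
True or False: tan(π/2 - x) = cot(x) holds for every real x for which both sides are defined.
Claim: tan(π/2 - x) = cot(x).
Reasoning: tan(π/2 - x) = sin(π/2 - x)/cos(π/2 - x) = cos(x)/sin(x) = cot(x), using the cofunction identities sin(π/2 - x) = cos(x) and cos(π/2 - x) = sin(x).
So the two sides agree for every real x for which both sides are defined.

Conclusion: True.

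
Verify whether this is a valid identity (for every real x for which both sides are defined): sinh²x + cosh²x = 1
Claim: sinh²x + cosh²x = 1.
Test a specific point where both sides are defined: x = -1.
LHS = sinh²x + cosh²x ≈ 3.7622
RHS = 1 ≈ 1.0000
Since 3.7622 ≠ 1.0000, the equation fails at this point, so it cannot hold for every real x for which both sides are defined.
The correct hyperbolic identity is cosh²x - sinh²x = 1 (a difference); the sum sinh²x + cosh²x equals cosh(2x).

Conclusion: No, this is NOT an identity.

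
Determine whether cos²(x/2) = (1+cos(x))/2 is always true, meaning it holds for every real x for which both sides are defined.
Yes, this is an identity.

Claim: cos²(x/2) = (1+cos(x))/2.
Reasoning: Use cos(2θ) = 2cos²θ - 1 with θ = x/2: cos(x) = 2cos²(x/2) - 1. Solving for cos²(x/2) gives (1 + cos(x))/2.
So the two sides agree for every real x for which both sides are defined.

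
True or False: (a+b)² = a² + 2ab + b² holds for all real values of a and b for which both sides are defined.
True.

Claim: (a+b)² = a² + 2ab + b².
Reasoning: Expand: (a+b)² = (a+b)(a+b) = a·a + a·b + b·a + b·b = a² + 2ab + b².
So the two sides agree for all real values of a and b for which both sides are defined.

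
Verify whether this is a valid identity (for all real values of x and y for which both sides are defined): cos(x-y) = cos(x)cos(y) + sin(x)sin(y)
Yes, this is an identity.

Claim: cos(x-y) = cos(x)cos(y) + sin(x)sin(y).
Reasoning: Replace y by -y in cos(x+y) = cos(x)cos(y) - sin(x)sin(y) and use cos(-y) = cos(y), sin(-y) = -sin(y): cos(x-y) = cos(x)cos(y) + sin(x)sin(y).
So the two sides agree for all real values of x and y for which both sides are defined.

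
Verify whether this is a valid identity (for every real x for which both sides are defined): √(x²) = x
No, this is NOT an identity.

Claim: √(x²) = x.
Test a specific point where both sides are defined: x = -2.
LHS = √(x²) ≈ 2.0000
RHS = x ≈ -2.0000
Since 2.0000 ≠ -2.0000, the equation fails at this point, so it cannot hold for every real x for which both sides are defined.
√(x²) = |x|, which differs from x whenever x < 0 (both sides are defined for every real x).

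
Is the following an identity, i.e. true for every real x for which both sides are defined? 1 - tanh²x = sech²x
Yes, this is an identity.

Claim: 1 - tanh²x = sech²x.
Reasoning: Divide cosh²x - sinh²x = 1 through by cosh²x (never zero): 1 - tanh²x = 1/cosh²x = sech²x.
So the two sides agree for every real x for which both sides are defined.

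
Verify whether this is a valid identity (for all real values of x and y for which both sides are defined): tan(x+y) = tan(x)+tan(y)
Claim: tan(x+y) = tan(x)+tan(y).
Test a specific point where both sides are defined: x = π/3, y = -π/4.
LHS = tan(x+y) ≈ 0.2679
RHS = tan(x)+tan(y) ≈ 0.7321
Since 0.2679 ≠ 0.7321, the equation fails at this point, so it cannot hold for all real values of x and y for which both sides are defined.
The correct formula is tan(x+y) = (tan(x) + tan(y))/(1 - tan(x)tan(y)).

Conclusion: No, this is NOT an identity.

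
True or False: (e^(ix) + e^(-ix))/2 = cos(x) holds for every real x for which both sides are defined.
True.

Claim: (e^(ix) + e^(-ix))/2 = cos(x).
Reasoning: By Euler's formula e^(ix) = cos(x) + i·sin(x) and e^(-ix) = cos(x) - i·sin(x). Adding cancels the sine terms: e^(ix) + e^(-ix) = 2cos(x); divide by 2.
So the two sides agree for every real x for which both sides are defined.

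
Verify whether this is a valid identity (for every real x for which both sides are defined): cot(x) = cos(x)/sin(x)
Claim: cot(x) = cos(x)/sin(x).
Reasoning: cot(x) is defined as 1/tan(x) = 1/(sin(x)/cos(x)) = cos(x)/sin(x), wherever sin(x) ≠ 0.
So the two sides agree for every real x for which both sides are defined.

Conclusion: Yes, this is an identity.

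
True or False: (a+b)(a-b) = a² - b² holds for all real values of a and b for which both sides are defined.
Claim: (a+b)(a-b) = a² - b².
Reasoning: Expand: (a+b)(a-b) = a² - ab + ba - b² = a² - b² (the cross terms cancel).
So the two sides agree for all real values of a and b for which both sides are defined.

Conclusion: True.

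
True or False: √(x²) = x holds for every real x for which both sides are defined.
Claim: √(x²) = x.
Test a specific point where both sides are defined: x = -3.
LHS = √(x²) ≈ 3.0000
RHS = x ≈ -3.0000
Since 3.0000 ≠ -3.0000, the equation fails at this point, so it cannot hold for every real x for which both sides are defined.
√(x²) = |x|, which differs from x whenever x < 0 (both sides are defined for every real x).

Conclusion: False.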